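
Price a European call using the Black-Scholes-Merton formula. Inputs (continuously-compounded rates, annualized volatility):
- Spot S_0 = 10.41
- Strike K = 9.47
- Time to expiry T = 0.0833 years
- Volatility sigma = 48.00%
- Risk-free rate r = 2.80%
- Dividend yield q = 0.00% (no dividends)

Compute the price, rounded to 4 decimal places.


d1 = (ln(S/K) + (r - q + 0.5*sigma^2) * T) / (sigma * sqrt(T)) = 0.76923159
d2 = d1 - sigma * sqrt(T) = 0.63069524
exp(-rT) = 0.99767032; exp(-qT) = 1.00000000
C = S_0 * exp(-qT) * N(d1) - K * exp(-rT) * N(d2)
N(d1) = 0.77912208; N(d2) = 0.73588009
C = 10.4100 * 1.00000000 * 0.77912208 - 9.4700 * 0.99767032 * 0.73588009 = 1.1581

Answer: Price = 1.1581


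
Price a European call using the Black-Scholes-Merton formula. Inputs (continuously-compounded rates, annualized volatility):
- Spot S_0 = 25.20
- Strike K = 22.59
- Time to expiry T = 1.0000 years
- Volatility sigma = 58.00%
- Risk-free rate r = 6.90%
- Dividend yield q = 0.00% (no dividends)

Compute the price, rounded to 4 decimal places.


d1 = (ln(S/K) + (r - q + 0.5*sigma^2) * T) / (sigma * sqrt(T)) = 0.59747701
d2 = d1 - sigma * sqrt(T) = 0.01747701
exp(-rT) = 0.93332668; exp(-qT) = 1.00000000
C = S_0 * exp(-qT) * N(d1) - K * exp(-rT) * N(d2)
N(d1) = 0.72490552; N(d2) = 0.50697196
C = 25.2000 * 1.00000000 * 0.72490552 - 22.5900 * 0.93332668 * 0.50697196 = 7.5787

Answer: Price = 7.5787


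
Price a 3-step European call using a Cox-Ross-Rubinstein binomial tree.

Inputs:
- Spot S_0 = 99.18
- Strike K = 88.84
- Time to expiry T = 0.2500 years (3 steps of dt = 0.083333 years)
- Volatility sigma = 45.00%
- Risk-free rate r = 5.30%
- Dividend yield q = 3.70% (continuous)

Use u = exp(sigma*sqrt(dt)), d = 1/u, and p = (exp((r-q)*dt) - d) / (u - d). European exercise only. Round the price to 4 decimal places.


Answer: Price = V(0,0) = 14.4095

Derivation:
dt = T/N = 0.083333
u = exp(sigma*sqrt(dt)) = 1.138719; d = 1/u = 0.878180
p = (exp((r-q)*dt) - d) / (u - d) = 0.472691
Discount per step: exp(-r*dt) = 0.995593
Stock lattice S(k, i) with i counting down-moves:
  k=0: S(0,0) = 99.1800
  k=1: S(1,0) = 112.9381; S(1,1) = 87.0979
  k=2: S(2,0) = 128.6048; S(2,1) = 99.1800; S(2,2) = 76.4876
  k=3: S(3,0) = 146.4447; S(3,1) = 112.9381; S(3,2) = 87.0979; S(3,3) = 67.1699
Terminal payoffs V(N, i) = max(S_T - K, 0):
  V(3,0) = 57.604690; V(3,1) = 24.098135; V(3,2) = 0.000000; V(3,3) = 0.000000
Backward induction: V(k, i) = exp(-r*dt) * [p * V(k+1, i) + (1-p) * V(k+1, i+1)].
  V(2,0) = exp(-r*dt) * [p*57.604690 + (1-p)*24.098135] = 39.760373
  V(2,1) = exp(-r*dt) * [p*24.098135 + (1-p)*0.000000] = 11.340764
  V(2,2) = exp(-r*dt) * [p*0.000000 + (1-p)*0.000000] = 0.000000
  V(1,0) = exp(-r*dt) * [p*39.760373 + (1-p)*11.340764] = 24.665268
  V(1,1) = exp(-r*dt) * [p*11.340764 + (1-p)*0.000000] = 5.337049
  V(0,0) = exp(-r*dt) * [p*24.665268 + (1-p)*5.337049] = 14.409535


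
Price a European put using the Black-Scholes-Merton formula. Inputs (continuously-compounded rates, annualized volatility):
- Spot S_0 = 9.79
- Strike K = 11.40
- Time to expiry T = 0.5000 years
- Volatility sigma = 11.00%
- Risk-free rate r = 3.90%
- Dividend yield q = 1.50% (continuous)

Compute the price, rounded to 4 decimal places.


Answer: Price = 1.4745

Derivation:
d1 = (ln(S/K) + (r - q + 0.5*sigma^2) * T) / (sigma * sqrt(T)) = -1.76425583
d2 = d1 - sigma * sqrt(T) = -1.84203758
exp(-rT) = 0.98068890; exp(-qT) = 0.99252805
P = K * exp(-rT) * N(-d2) - S_0 * exp(-qT) * N(-d1)
N(-d1) = 0.96115554; N(-d2) = 0.96726517
P = 11.4000 * 0.98068890 * 0.96726517 - 9.7900 * 0.99252805 * 0.96115554 = 1.4745


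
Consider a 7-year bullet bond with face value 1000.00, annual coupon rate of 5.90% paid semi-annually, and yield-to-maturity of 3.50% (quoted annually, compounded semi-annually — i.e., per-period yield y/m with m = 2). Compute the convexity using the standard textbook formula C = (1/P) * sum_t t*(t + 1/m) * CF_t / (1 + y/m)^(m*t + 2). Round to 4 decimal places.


Coupon per period c = face * coupon_rate / m = 29.500000
Periods per year m = 2; per-period yield y/m = 0.017500
Number of cashflows N = 14
Cashflows (t years, CF_t, discount factor 1/(1+y/m)^(m*t), PV):
  t = 0.5000: CF_t = 29.500000, DF = 0.982801, PV = 28.992629
  t = 1.0000: CF_t = 29.500000, DF = 0.965898, PV = 28.493984
  t = 1.5000: CF_t = 29.500000, DF = 0.949285, PV = 28.003916
  t = 2.0000: CF_t = 29.500000, DF = 0.932959, PV = 27.522276
  t = 2.5000: CF_t = 29.500000, DF = 0.916913, PV = 27.048920
  t = 3.0000: CF_t = 29.500000, DF = 0.901143, PV = 26.583705
  t = 3.5000: CF_t = 29.500000, DF = 0.885644, PV = 26.126491
  t = 4.0000: CF_t = 29.500000, DF = 0.870412, PV = 25.677141
  t = 4.5000: CF_t = 29.500000, DF = 0.855441, PV = 25.235520
  t = 5.0000: CF_t = 29.500000, DF = 0.840729, PV = 24.801494
  t = 5.5000: CF_t = 29.500000, DF = 0.826269, PV = 24.374932
  t = 6.0000: CF_t = 29.500000, DF = 0.812058, PV = 23.955707
  t = 6.5000: CF_t = 29.500000, DF = 0.798091, PV = 23.543693
  t = 7.0000: CF_t = 1029.500000, DF = 0.784365, PV = 807.503662
Price P = sum_t PV_t = 1147.864070
Convexity numerator sum_t t*(t + 1/m) * CF_t / (1+y/m)^(m*t + 2):
  t = 0.5000: term = 14.001958
  t = 1.0000: term = 41.283414
  t = 1.5000: term = 81.146759
  t = 2.0000: term = 132.918525
  t = 2.5000: term = 195.948685
  t = 3.0000: term = 269.609985
  t = 3.5000: term = 353.297277
  t = 4.0000: term = 446.426886
  t = 4.5000: term = 548.435978
  t = 5.0000: term = 658.781956
  t = 5.5000: term = 776.941864
  t = 6.0000: term = 902.411814
  t = 6.5000: term = 1034.706421
  t = 7.0000: term = 40948.214350
Convexity = (1/P) * sum = 46404.125872 / 1147.864070 = 40.426499

Answer: Convexity = 40.4265


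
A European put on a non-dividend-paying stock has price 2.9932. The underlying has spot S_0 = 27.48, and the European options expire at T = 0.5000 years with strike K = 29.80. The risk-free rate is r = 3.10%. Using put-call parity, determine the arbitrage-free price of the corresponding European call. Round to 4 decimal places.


Put-call parity: C - P = S_0 * exp(-qT) - K * exp(-rT).
S_0 * exp(-qT) = 27.4800 * 1.00000000 = 27.48000000
K * exp(-rT) = 29.8000 * 0.98461951 = 29.34166130
C = P + S*exp(-qT) - K*exp(-rT)
C = 2.9932 + 27.48000000 - 29.34166130 = 1.1315

Answer: Call price = 1.1315


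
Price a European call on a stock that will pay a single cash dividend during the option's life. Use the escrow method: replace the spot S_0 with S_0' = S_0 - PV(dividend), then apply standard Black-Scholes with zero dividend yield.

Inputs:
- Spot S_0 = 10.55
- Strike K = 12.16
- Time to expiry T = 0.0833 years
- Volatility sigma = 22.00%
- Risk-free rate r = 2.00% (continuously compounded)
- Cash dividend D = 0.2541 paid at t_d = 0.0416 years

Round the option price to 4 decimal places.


PV(D) = D * exp(-r * t_d) = 0.2541 * 0.99916835 = 0.25388868
S_0' = S_0 - PV(D) = 10.5500 - 0.25388868 = 10.29611132
d1 = (ln(S_0'/K) + (r + sigma^2/2)*T) / (sigma*sqrt(T)) = -2.56243194
d2 = d1 - sigma*sqrt(T) = -2.62592776
exp(-rT) = 0.99833539
N(d1) = 0.00519710; N(d2) = 0.00432066
C = S_0' * N(d1) - K * exp(-rT) * N(d2) = 10.29611132 * 0.00519710 - 12.1600 * 0.99833539 * 0.00432066 = 0.0011

Answer: Price = 0.0011


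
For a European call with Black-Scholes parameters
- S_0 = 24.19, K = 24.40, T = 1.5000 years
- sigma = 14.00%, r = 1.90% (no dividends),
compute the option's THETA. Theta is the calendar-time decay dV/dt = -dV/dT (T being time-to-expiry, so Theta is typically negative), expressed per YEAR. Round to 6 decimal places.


d1 = 0.2015358063; d2 = 0.0300715243
phi(d1) = 0.3909221382; exp(-qT) = 1.0000000000; exp(-rT) = 0.9719022941
Theta = -S*exp(-qT)*phi(d1)*sigma/(2*sqrt(T)) - r*K*exp(-rT)*N(d2) + q*S*exp(-qT)*N(d1)
N(d1) = 0.5798601828; N(d2) = 0.5119949946; sqrt(T) = 1.2247448714
Term 1 = -24.1900 * 1.0000000000 * 0.3909221382 * 0.1400 / (2 * 1.2247448714) = -0.5404786516
Term 2 = -0.0190 * 24.4000 * 0.9719022941 * 0.5119949946 = -0.2306915833
Term 3 = 0 (no dividend yield, q = 0)
Theta = -0.5404786516 + (-0.2306915833) + (0.0000000000) = -0.771170

Answer: Theta = -0.771170


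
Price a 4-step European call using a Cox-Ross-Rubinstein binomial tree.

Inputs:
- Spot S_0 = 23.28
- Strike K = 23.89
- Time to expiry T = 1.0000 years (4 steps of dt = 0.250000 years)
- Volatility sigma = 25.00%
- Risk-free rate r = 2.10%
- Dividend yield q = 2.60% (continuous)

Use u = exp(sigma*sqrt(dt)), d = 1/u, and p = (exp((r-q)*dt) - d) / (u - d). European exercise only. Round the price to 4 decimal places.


Answer: Price = V(0,0) = 1.9144

Derivation:
dt = T/N = 0.250000
u = exp(sigma*sqrt(dt)) = 1.133148; d = 1/u = 0.882497
p = (exp((r-q)*dt) - d) / (u - d) = 0.463807
Discount per step: exp(-r*dt) = 0.994764
Stock lattice S(k, i) with i counting down-moves:
  k=0: S(0,0) = 23.2800
  k=1: S(1,0) = 26.3797; S(1,1) = 20.5445
  k=2: S(2,0) = 29.8921; S(2,1) = 23.2800; S(2,2) = 18.1305
  k=3: S(3,0) = 33.8722; S(3,1) = 26.3797; S(3,2) = 20.5445; S(3,3) = 16.0001
  k=4: S(4,0) = 38.3822; S(4,1) = 29.8921; S(4,2) = 23.2800; S(4,3) = 18.1305; S(4,4) = 14.1200
Terminal payoffs V(N, i) = max(S_T - K, 0):
  V(4,0) = 14.492231; V(4,1) = 6.002112; V(4,2) = 0.000000; V(4,3) = 0.000000; V(4,4) = 0.000000
Backward induction: V(k, i) = exp(-r*dt) * [p * V(k+1, i) + (1-p) * V(k+1, i+1)].
  V(3,0) = exp(-r*dt) * [p*14.492231 + (1-p)*6.002112] = 9.887839
  V(3,1) = exp(-r*dt) * [p*6.002112 + (1-p)*0.000000] = 2.769243
  V(3,2) = exp(-r*dt) * [p*0.000000 + (1-p)*0.000000] = 0.000000
  V(3,3) = exp(-r*dt) * [p*0.000000 + (1-p)*0.000000] = 0.000000
  V(2,0) = exp(-r*dt) * [p*9.887839 + (1-p)*2.769243] = 6.039107
  V(2,1) = exp(-r*dt) * [p*2.769243 + (1-p)*0.000000] = 1.277668
  V(2,2) = exp(-r*dt) * [p*0.000000 + (1-p)*0.000000] = 0.000000
  V(1,0) = exp(-r*dt) * [p*6.039107 + (1-p)*1.277668] = 3.467802
  V(1,1) = exp(-r*dt) * [p*1.277668 + (1-p)*0.000000] = 0.589488
  V(0,0) = exp(-r*dt) * [p*3.467802 + (1-p)*0.589488] = 1.914392


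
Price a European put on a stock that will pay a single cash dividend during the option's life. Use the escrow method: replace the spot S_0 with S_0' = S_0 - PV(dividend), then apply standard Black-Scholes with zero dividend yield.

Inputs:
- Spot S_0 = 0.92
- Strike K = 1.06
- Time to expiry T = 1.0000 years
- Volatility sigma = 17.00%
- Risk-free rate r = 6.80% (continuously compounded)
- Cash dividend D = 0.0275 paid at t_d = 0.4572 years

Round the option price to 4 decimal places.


PV(D) = D * exp(-r * t_d) = 0.0275 * 0.96938871 = 0.02665819
S_0' = S_0 - PV(D) = 0.9200 - 0.02665819 = 0.89334181
d1 = (ln(S_0'/K) + (r + sigma^2/2)*T) / (sigma*sqrt(T)) = -0.52120537
d2 = d1 - sigma*sqrt(T) = -0.69120537
exp(-rT) = 0.93426047
N(-d1) = 0.69888814; N(-d2) = 0.75528176
P = K * exp(-rT) * N(-d2) - S_0' * N(-d1) = 1.0600 * 0.93426047 * 0.75528176 - 0.89334181 * 0.69888814 = 0.1236

Answer: Price = 0.1236


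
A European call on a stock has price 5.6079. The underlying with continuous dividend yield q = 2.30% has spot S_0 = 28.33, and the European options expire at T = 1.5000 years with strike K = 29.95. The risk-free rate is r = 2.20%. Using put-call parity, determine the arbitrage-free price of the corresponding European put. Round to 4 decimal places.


Put-call parity: C - P = S_0 * exp(-qT) - K * exp(-rT).
S_0 * exp(-qT) = 28.3300 * 0.96608834 = 27.36928266
K * exp(-rT) = 29.9500 * 0.96753856 = 28.97777986
P = C - S*exp(-qT) + K*exp(-rT)
P = 5.6079 - 27.36928266 + 28.97777986 = 7.2164

Answer: Put price = 7.2164


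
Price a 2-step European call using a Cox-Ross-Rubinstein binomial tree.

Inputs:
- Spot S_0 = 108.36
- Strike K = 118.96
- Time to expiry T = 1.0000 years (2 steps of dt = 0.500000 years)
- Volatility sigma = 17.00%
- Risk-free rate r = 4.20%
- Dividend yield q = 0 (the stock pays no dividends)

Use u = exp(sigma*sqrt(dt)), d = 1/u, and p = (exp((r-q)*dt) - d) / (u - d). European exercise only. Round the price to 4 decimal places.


dt = T/N = 0.500000
u = exp(sigma*sqrt(dt)) = 1.127732; d = 1/u = 0.886736
p = (exp((r-q)*dt) - d) / (u - d) = 0.558044
Discount per step: exp(-r*dt) = 0.979219
Stock lattice S(k, i) with i counting down-moves:
  k=0: S(0,0) = 108.3600
  k=1: S(1,0) = 122.2010; S(1,1) = 96.0867
  k=2: S(2,0) = 137.8099; S(2,1) = 108.3600; S(2,2) = 85.2035
Terminal payoffs V(N, i) = max(S_T - K, 0):
  V(2,0) = 18.849917; V(2,1) = 0.000000; V(2,2) = 0.000000
Backward induction: V(k, i) = exp(-r*dt) * [p * V(k+1, i) + (1-p) * V(k+1, i+1)].
  V(1,0) = exp(-r*dt) * [p*18.849917 + (1-p)*0.000000] = 10.300485
  V(1,1) = exp(-r*dt) * [p*0.000000 + (1-p)*0.000000] = 0.000000
  V(0,0) = exp(-r*dt) * [p*10.300485 + (1-p)*0.000000] = 5.628672

Answer: Price = V(0,0) = 5.6287


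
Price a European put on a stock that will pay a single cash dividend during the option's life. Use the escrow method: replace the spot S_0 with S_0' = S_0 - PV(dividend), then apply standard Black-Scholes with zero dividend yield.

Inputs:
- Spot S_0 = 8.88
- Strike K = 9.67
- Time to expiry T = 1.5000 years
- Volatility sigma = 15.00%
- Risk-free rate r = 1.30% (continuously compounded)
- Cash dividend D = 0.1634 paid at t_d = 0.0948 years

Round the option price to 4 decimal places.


Answer: Price = 1.1179

Derivation:
PV(D) = D * exp(-r * t_d) = 0.1634 * 0.99876836 = 0.16319875
S_0' = S_0 - PV(D) = 8.8800 - 0.16319875 = 8.71680125
d1 = (ln(S_0'/K) + (r + sigma^2/2)*T) / (sigma*sqrt(T)) = -0.36688440
d2 = d1 - sigma*sqrt(T) = -0.55059613
exp(-rT) = 0.98068890
N(-d1) = 0.64314738; N(-d2) = 0.70904472
P = K * exp(-rT) * N(-d2) - S_0' * N(-d1) = 9.6700 * 0.98068890 * 0.70904472 - 8.71680125 * 0.64314738 = 1.1179


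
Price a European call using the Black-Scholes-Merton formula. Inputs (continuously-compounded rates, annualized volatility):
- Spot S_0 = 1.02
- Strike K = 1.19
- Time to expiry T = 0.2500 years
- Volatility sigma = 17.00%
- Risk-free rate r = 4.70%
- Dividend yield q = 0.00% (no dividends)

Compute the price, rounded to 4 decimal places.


d1 = (ln(S/K) + (r - q + 0.5*sigma^2) * T) / (sigma * sqrt(T)) = -1.63280212
d2 = d1 - sigma * sqrt(T) = -1.71780212
exp(-rT) = 0.98831876; exp(-qT) = 1.00000000
C = S_0 * exp(-qT) * N(d1) - K * exp(-rT) * N(d2)
N(d1) = 0.05125531; N(d2) = 0.04291636
C = 1.0200 * 1.00000000 * 0.05125531 - 1.1900 * 0.98831876 * 0.04291636 = 0.0018

Answer: Price = 0.0018


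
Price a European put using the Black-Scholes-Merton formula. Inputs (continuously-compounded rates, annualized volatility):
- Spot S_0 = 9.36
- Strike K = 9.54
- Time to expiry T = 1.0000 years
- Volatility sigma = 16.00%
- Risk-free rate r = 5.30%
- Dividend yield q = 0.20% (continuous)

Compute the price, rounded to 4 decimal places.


d1 = (ln(S/K) + (r - q + 0.5*sigma^2) * T) / (sigma * sqrt(T)) = 0.27969878
d2 = d1 - sigma * sqrt(T) = 0.11969878
exp(-rT) = 0.94838001; exp(-qT) = 0.99800200
P = K * exp(-rT) * N(-d2) - S_0 * exp(-qT) * N(-d1)
N(-d1) = 0.38985431; N(-d2) = 0.45236088
P = 9.5400 * 0.94838001 * 0.45236088 - 9.3600 * 0.99800200 * 0.38985431 = 0.4510

Answer: Price = 0.4510


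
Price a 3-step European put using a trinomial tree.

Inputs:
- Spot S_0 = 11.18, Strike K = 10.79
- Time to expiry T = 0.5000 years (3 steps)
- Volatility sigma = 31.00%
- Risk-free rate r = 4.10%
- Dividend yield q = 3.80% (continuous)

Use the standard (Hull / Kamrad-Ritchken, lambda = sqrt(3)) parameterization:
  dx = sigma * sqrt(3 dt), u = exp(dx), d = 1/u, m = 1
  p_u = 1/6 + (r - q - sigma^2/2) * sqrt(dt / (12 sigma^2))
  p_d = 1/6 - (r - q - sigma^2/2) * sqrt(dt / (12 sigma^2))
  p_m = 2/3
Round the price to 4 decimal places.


dt = T/N = 0.166667; dx = sigma*sqrt(3*dt) = 0.219203
u = exp(dx) = 1.245084; d = 1/u = 0.803159
p_u = 0.149540, p_m = 0.666667, p_d = 0.183793
Discount per step: exp(-r*dt) = 0.993190
Stock lattice S(k, j) with j the centered position index:
  k=0: S(0,+0) = 11.1800
  k=1: S(1,-1) = 8.9793; S(1,+0) = 11.1800; S(1,+1) = 13.9200
  k=2: S(2,-2) = 7.2118; S(2,-1) = 8.9793; S(2,+0) = 11.1800; S(2,+1) = 13.9200; S(2,+2) = 17.3316
  k=3: S(3,-3) = 5.7922; S(3,-2) = 7.2118; S(3,-1) = 8.9793; S(3,+0) = 11.1800; S(3,+1) = 13.9200; S(3,+2) = 17.3316; S(3,+3) = 21.5793
Terminal payoffs V(N, j) = max(K - S_T, 0):
  V(3,-3) = 4.997771; V(3,-2) = 3.578188; V(3,-1) = 1.810687; V(3,+0) = 0.000000; V(3,+1) = 0.000000; V(3,+2) = 0.000000; V(3,+3) = 0.000000
Backward induction: V(k, j) = exp(-r*dt) * [p_u * V(k+1, j+1) + p_m * V(k+1, j) + p_d * V(k+1, j-1)]
  V(2,-2) = exp(-r*dt) * [p_u*1.810687 + p_m*3.578188 + p_d*4.997771] = 3.550441
  V(2,-1) = exp(-r*dt) * [p_u*0.000000 + p_m*1.810687 + p_d*3.578188] = 1.852072
  V(2,+0) = exp(-r*dt) * [p_u*0.000000 + p_m*0.000000 + p_d*1.810687] = 0.330525
  V(2,+1) = exp(-r*dt) * [p_u*0.000000 + p_m*0.000000 + p_d*0.000000] = 0.000000
  V(2,+2) = exp(-r*dt) * [p_u*0.000000 + p_m*0.000000 + p_d*0.000000] = 0.000000
  V(1,-1) = exp(-r*dt) * [p_u*0.330525 + p_m*1.852072 + p_d*3.550441] = 1.923499
  V(1,+0) = exp(-r*dt) * [p_u*0.000000 + p_m*0.330525 + p_d*1.852072] = 0.556930
  V(1,+1) = exp(-r*dt) * [p_u*0.000000 + p_m*0.000000 + p_d*0.330525] = 0.060335
  V(0,+0) = exp(-r*dt) * [p_u*0.060335 + p_m*0.556930 + p_d*1.923499] = 0.728837

Answer: Price = V(0,0) = 0.7288


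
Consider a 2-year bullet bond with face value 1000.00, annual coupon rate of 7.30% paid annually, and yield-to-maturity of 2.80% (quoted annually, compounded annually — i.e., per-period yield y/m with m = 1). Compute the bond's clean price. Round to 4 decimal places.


Answer: Price = 1086.3563

Derivation:
Coupon per period c = face * coupon_rate / m = 73.000000
Periods per year m = 1; per-period yield y/m = 0.028000
Number of cashflows N = 2
Cashflows (t years, CF_t, discount factor 1/(1+y/m)^(m*t), PV):
  t = 1.0000: CF_t = 73.000000, DF = 0.972763, PV = 71.011673
  t = 2.0000: CF_t = 1073.000000, DF = 0.946267, PV = 1015.344668
Price P = sum_t PV_t = 1086.356342


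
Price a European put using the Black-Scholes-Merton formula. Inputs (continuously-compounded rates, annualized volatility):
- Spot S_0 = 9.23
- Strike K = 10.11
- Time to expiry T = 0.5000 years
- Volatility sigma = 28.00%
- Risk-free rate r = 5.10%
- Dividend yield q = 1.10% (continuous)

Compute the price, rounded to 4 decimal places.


d1 = (ln(S/K) + (r - q + 0.5*sigma^2) * T) / (sigma * sqrt(T)) = -0.25994248
d2 = d1 - sigma * sqrt(T) = -0.45793237
exp(-rT) = 0.97482238; exp(-qT) = 0.99451510
P = K * exp(-rT) * N(-d2) - S_0 * exp(-qT) * N(-d1)
N(-d1) = 0.60254593; N(-d2) = 0.67649949
P = 10.1100 * 0.97482238 * 0.67649949 - 9.2300 * 0.99451510 * 0.60254593 = 1.1362

Answer: Price = 1.1362


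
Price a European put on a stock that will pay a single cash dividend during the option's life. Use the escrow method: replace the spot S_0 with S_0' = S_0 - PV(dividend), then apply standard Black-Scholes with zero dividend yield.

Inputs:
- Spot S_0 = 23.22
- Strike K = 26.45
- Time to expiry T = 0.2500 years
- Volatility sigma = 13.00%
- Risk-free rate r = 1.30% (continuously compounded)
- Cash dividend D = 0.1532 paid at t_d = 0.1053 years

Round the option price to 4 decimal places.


PV(D) = D * exp(-r * t_d) = 0.1532 * 0.99863204 = 0.15299043
S_0' = S_0 - PV(D) = 23.2200 - 0.15299043 = 23.06700957
d1 = (ln(S_0'/K) + (r + sigma^2/2)*T) / (sigma*sqrt(T)) = -2.02292644
d2 = d1 - sigma*sqrt(T) = -2.08792644
exp(-rT) = 0.99675528
N(-d1) = 0.97845963; N(-d2) = 0.98159776
P = K * exp(-rT) * N(-d2) - S_0' * N(-d1) = 26.4500 * 0.99675528 * 0.98159776 - 23.06700957 * 0.97845963 = 3.3089

Answer: Price = 3.3089


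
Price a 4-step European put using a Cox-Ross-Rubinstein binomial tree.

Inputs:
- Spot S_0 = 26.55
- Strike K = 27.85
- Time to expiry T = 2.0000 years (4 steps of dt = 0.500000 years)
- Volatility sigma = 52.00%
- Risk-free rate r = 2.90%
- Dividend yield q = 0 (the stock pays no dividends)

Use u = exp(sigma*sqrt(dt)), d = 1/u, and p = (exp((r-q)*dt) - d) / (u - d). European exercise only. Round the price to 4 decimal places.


Answer: Price = V(0,0) = 7.1964

Derivation:
dt = T/N = 0.500000
u = exp(sigma*sqrt(dt)) = 1.444402; d = 1/u = 0.692328
p = (exp((r-q)*dt) - d) / (u - d) = 0.428518
Discount per step: exp(-r*dt) = 0.985605
Stock lattice S(k, i) with i counting down-moves:
  k=0: S(0,0) = 26.5500
  k=1: S(1,0) = 38.3489; S(1,1) = 18.3813
  k=2: S(2,0) = 55.3912; S(2,1) = 26.5500; S(2,2) = 12.7259
  k=3: S(3,0) = 80.0072; S(3,1) = 38.3489; S(3,2) = 18.3813; S(3,3) = 8.8105
  k=4: S(4,0) = 115.5625; S(4,1) = 55.3912; S(4,2) = 26.5500; S(4,3) = 12.7259; S(4,4) = 6.0997
Terminal payoffs V(N, i) = max(K - S_T, 0):
  V(4,0) = 0.000000; V(4,1) = 0.000000; V(4,2) = 1.300000; V(4,3) = 15.124108; V(4,4) = 21.750251
Backward induction: V(k, i) = exp(-r*dt) * [p * V(k+1, i) + (1-p) * V(k+1, i+1)].
  V(3,0) = exp(-r*dt) * [p*0.000000 + (1-p)*0.000000] = 0.000000
  V(3,1) = exp(-r*dt) * [p*0.000000 + (1-p)*1.300000] = 0.732231
  V(3,2) = exp(-r*dt) * [p*1.300000 + (1-p)*15.124108] = 9.067782
  V(3,3) = exp(-r*dt) * [p*15.124108 + (1-p)*21.750251] = 18.638598
  V(2,0) = exp(-r*dt) * [p*0.000000 + (1-p)*0.732231] = 0.412433
  V(2,1) = exp(-r*dt) * [p*0.732231 + (1-p)*9.067782] = 5.416730
  V(2,2) = exp(-r*dt) * [p*9.067782 + (1-p)*18.638598] = 14.328056
  V(1,0) = exp(-r*dt) * [p*0.412433 + (1-p)*5.416730] = 3.225190
  V(1,1) = exp(-r*dt) * [p*5.416730 + (1-p)*14.328056] = 10.358102
  V(0,0) = exp(-r*dt) * [p*3.225190 + (1-p)*10.358102] = 7.196409


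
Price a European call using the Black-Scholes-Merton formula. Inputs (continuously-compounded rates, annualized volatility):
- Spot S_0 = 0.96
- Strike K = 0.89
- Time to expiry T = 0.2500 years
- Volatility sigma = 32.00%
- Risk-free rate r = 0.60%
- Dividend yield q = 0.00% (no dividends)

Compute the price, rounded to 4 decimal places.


Answer: Price = 0.1013

Derivation:
d1 = (ln(S/K) + (r - q + 0.5*sigma^2) * T) / (sigma * sqrt(T)) = 0.56257389
d2 = d1 - sigma * sqrt(T) = 0.40257389
exp(-rT) = 0.99850112; exp(-qT) = 1.00000000
C = S_0 * exp(-qT) * N(d1) - K * exp(-rT) * N(d2)
N(d1) = 0.71313746; N(d2) = 0.65636914
C = 0.9600 * 1.00000000 * 0.71313746 - 0.8900 * 0.99850112 * 0.65636914 = 0.1013


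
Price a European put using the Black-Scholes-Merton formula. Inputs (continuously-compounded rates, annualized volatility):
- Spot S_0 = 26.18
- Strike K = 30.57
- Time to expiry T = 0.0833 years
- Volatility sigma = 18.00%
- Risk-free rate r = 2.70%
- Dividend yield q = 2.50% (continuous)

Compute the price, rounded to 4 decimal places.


Answer: Price = 4.3764

Derivation:
d1 = (ln(S/K) + (r - q + 0.5*sigma^2) * T) / (sigma * sqrt(T)) = -2.95484069
d2 = d1 - sigma * sqrt(T) = -3.00679182
exp(-rT) = 0.99775343; exp(-qT) = 0.99791967
P = K * exp(-rT) * N(-d2) - S_0 * exp(-qT) * N(-d1)
N(-d1) = 0.99843585; N(-d2) = 0.99867990
P = 30.5700 * 0.99775343 * 0.99867990 - 26.1800 * 0.99791967 * 0.99843585 = 4.3764


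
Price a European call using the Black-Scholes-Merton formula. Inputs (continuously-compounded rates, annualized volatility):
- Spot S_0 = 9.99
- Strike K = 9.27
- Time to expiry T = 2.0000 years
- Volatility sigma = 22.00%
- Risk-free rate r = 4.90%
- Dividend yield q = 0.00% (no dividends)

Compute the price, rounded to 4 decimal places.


Answer: Price = 2.0988

Derivation:
d1 = (ln(S/K) + (r - q + 0.5*sigma^2) * T) / (sigma * sqrt(T)) = 0.71096763
d2 = d1 - sigma * sqrt(T) = 0.39984064
exp(-rT) = 0.90664890; exp(-qT) = 1.00000000
C = S_0 * exp(-qT) * N(d1) - K * exp(-rT) * N(d2)
N(d1) = 0.76144785; N(d2) = 0.65536305
C = 9.9900 * 1.00000000 * 0.76144785 - 9.2700 * 0.90664890 * 0.65536305 = 2.0988


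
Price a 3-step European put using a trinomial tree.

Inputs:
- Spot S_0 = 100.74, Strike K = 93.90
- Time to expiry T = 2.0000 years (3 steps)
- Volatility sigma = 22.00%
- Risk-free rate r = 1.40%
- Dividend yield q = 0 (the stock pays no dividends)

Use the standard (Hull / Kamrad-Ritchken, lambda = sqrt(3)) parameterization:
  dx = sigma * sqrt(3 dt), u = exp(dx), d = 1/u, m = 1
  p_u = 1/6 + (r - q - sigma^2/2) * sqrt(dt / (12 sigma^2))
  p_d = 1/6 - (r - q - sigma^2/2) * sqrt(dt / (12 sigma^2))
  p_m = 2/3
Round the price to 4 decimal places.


dt = T/N = 0.666667; dx = sigma*sqrt(3*dt) = 0.311127
u = exp(dx) = 1.364963; d = 1/u = 0.732621
p_u = 0.155739, p_m = 0.666667, p_d = 0.177595
Discount per step: exp(-r*dt) = 0.990710
Stock lattice S(k, j) with j the centered position index:
  k=0: S(0,+0) = 100.7400
  k=1: S(1,-1) = 73.8042; S(1,+0) = 100.7400; S(1,+1) = 137.5063
  k=2: S(2,-2) = 54.0705; S(2,-1) = 73.8042; S(2,+0) = 100.7400; S(2,+1) = 137.5063; S(2,+2) = 187.6910
  k=3: S(3,-3) = 39.6132; S(3,-2) = 54.0705; S(3,-1) = 73.8042; S(3,+0) = 100.7400; S(3,+1) = 137.5063; S(3,+2) = 187.6910; S(3,+3) = 256.1912
Terminal payoffs V(N, j) = max(K - S_T, 0):
  V(3,-3) = 54.286816; V(3,-2) = 39.829488; V(3,-1) = 20.095777; V(3,+0) = 0.000000; V(3,+1) = 0.000000; V(3,+2) = 0.000000; V(3,+3) = 0.000000
Backward induction: V(k, j) = exp(-r*dt) * [p_u * V(k+1, j+1) + p_m * V(k+1, j) + p_d * V(k+1, j-1)]
  V(2,-2) = exp(-r*dt) * [p_u*20.095777 + p_m*39.829488 + p_d*54.286816] = 38.958417
  V(2,-1) = exp(-r*dt) * [p_u*0.000000 + p_m*20.095777 + p_d*39.829488] = 20.280519
  V(2,+0) = exp(-r*dt) * [p_u*0.000000 + p_m*0.000000 + p_d*20.095777] = 3.535748
  V(2,+1) = exp(-r*dt) * [p_u*0.000000 + p_m*0.000000 + p_d*0.000000] = 0.000000
  V(2,+2) = exp(-r*dt) * [p_u*0.000000 + p_m*0.000000 + p_d*0.000000] = 0.000000
  V(1,-1) = exp(-r*dt) * [p_u*3.535748 + p_m*20.280519 + p_d*38.958417] = 20.794813
  V(1,+0) = exp(-r*dt) * [p_u*0.000000 + p_m*3.535748 + p_d*20.280519] = 5.903520
  V(1,+1) = exp(-r*dt) * [p_u*0.000000 + p_m*0.000000 + p_d*3.535748] = 0.622097
  V(0,+0) = exp(-r*dt) * [p_u*0.622097 + p_m*5.903520 + p_d*20.794813] = 7.653843

Answer: Price = V(0,0) = 7.6538


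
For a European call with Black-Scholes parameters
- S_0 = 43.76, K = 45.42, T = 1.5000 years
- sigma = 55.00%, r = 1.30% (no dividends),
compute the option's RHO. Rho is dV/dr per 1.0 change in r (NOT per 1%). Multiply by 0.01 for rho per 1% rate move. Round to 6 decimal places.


Answer: Rho = 23.936514

Derivation:
d1 = 0.3104804279; d2 = -0.3631292514
phi(d1) = 0.3801696870; exp(-qT) = 1.0000000000; exp(-rT) = 0.9806888952
N(d2) = 0.3582541672
Rho = K*T*exp(-rT)*N(d2) = 45.4200 * 1.5000 * 0.9806888952 * 0.3582541672 = 23.936514


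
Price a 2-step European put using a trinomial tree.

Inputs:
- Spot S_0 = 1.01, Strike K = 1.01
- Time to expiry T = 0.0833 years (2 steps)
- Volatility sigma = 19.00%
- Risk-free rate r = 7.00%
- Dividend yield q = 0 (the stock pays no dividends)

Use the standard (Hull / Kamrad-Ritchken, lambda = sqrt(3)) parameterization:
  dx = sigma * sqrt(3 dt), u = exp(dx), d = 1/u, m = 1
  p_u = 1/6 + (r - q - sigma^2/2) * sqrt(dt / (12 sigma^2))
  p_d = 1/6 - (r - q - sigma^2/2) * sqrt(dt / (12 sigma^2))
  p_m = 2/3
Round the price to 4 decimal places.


Answer: Price = V(0,0) = 0.0160

Derivation:
dt = T/N = 0.041650; dx = sigma*sqrt(3*dt) = 0.067162
u = exp(dx) = 1.069468; d = 1/u = 0.935044
p_u = 0.182775, p_m = 0.666667, p_d = 0.150558
Discount per step: exp(-r*dt) = 0.997089
Stock lattice S(k, j) with j the centered position index:
  k=0: S(0,+0) = 1.0100
  k=1: S(1,-1) = 0.9444; S(1,+0) = 1.0100; S(1,+1) = 1.0802
  k=2: S(2,-2) = 0.8831; S(2,-1) = 0.9444; S(2,+0) = 1.0100; S(2,+1) = 1.0802; S(2,+2) = 1.1552
Terminal payoffs V(N, j) = max(K - S_T, 0):
  V(2,-2) = 0.126950; V(2,-1) = 0.065606; V(2,+0) = 0.000000; V(2,+1) = 0.000000; V(2,+2) = 0.000000
Backward induction: V(k, j) = exp(-r*dt) * [p_u * V(k+1, j+1) + p_m * V(k+1, j) + p_d * V(k+1, j-1)]
  V(1,-1) = exp(-r*dt) * [p_u*0.000000 + p_m*0.065606 + p_d*0.126950] = 0.062667
  V(1,+0) = exp(-r*dt) * [p_u*0.000000 + p_m*0.000000 + p_d*0.065606] = 0.009849
  V(1,+1) = exp(-r*dt) * [p_u*0.000000 + p_m*0.000000 + p_d*0.000000] = 0.000000
  V(0,+0) = exp(-r*dt) * [p_u*0.000000 + p_m*0.009849 + p_d*0.062667] = 0.015954


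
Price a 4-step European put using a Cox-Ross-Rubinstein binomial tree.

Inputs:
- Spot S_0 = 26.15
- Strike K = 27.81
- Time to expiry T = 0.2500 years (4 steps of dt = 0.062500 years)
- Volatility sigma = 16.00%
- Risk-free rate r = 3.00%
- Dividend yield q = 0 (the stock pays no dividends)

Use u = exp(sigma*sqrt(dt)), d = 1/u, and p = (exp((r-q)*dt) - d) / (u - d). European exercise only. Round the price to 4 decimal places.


dt = T/N = 0.062500
u = exp(sigma*sqrt(dt)) = 1.040811; d = 1/u = 0.960789
p = (exp((r-q)*dt) - d) / (u - d) = 0.513455
Discount per step: exp(-r*dt) = 0.998127
Stock lattice S(k, i) with i counting down-moves:
  k=0: S(0,0) = 26.1500
  k=1: S(1,0) = 27.2172; S(1,1) = 25.1246
  k=2: S(2,0) = 28.3280; S(2,1) = 26.1500; S(2,2) = 24.1395
  k=3: S(3,0) = 29.4840; S(3,1) = 27.2172; S(3,2) = 25.1246; S(3,3) = 23.1930
  k=4: S(4,0) = 30.6873; S(4,1) = 28.3280; S(4,2) = 26.1500; S(4,3) = 24.1395; S(4,4) = 22.2836
Terminal payoffs V(N, i) = max(K - S_T, 0):
  V(4,0) = 0.000000; V(4,1) = 0.000000; V(4,2) = 1.660000; V(4,3) = 3.670508; V(4,4) = 5.526440
Backward induction: V(k, i) = exp(-r*dt) * [p * V(k+1, i) + (1-p) * V(k+1, i+1)].
  V(3,0) = exp(-r*dt) * [p*0.000000 + (1-p)*0.000000] = 0.000000
  V(3,1) = exp(-r*dt) * [p*0.000000 + (1-p)*1.660000] = 0.806152
  V(3,2) = exp(-r*dt) * [p*1.660000 + (1-p)*3.670508] = 2.633261
  V(3,3) = exp(-r*dt) * [p*3.670508 + (1-p)*5.526440] = 4.564936
  V(2,0) = exp(-r*dt) * [p*0.000000 + (1-p)*0.806152] = 0.391495
  V(2,1) = exp(-r*dt) * [p*0.806152 + (1-p)*2.633261] = 1.691949
  V(2,2) = exp(-r*dt) * [p*2.633261 + (1-p)*4.564936] = 3.566415
  V(1,0) = exp(-r*dt) * [p*0.391495 + (1-p)*1.691949] = 1.022306
  V(1,1) = exp(-r*dt) * [p*1.691949 + (1-p)*3.566415] = 2.599084
  V(0,0) = exp(-r*dt) * [p*1.022306 + (1-p)*2.599084] = 1.786128

Answer: Price = V(0,0) = 1.7861


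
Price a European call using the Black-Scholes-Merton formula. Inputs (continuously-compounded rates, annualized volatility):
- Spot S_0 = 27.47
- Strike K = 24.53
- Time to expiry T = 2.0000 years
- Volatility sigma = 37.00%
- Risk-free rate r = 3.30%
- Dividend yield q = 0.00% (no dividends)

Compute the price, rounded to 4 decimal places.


Answer: Price = 7.7523

Derivation:
d1 = (ln(S/K) + (r - q + 0.5*sigma^2) * T) / (sigma * sqrt(T)) = 0.60409402
d2 = d1 - sigma * sqrt(T) = 0.08083500
exp(-rT) = 0.93613086; exp(-qT) = 1.00000000
C = S_0 * exp(-qT) * N(d1) - K * exp(-rT) * N(d2)
N(d1) = 0.72710943; N(d2) = 0.53221341
C = 27.4700 * 1.00000000 * 0.72710943 - 24.5300 * 0.93613086 * 0.53221341 = 7.7523


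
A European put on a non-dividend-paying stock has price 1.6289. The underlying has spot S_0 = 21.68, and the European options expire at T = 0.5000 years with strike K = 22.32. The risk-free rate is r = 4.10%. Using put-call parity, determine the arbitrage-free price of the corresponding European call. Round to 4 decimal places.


Put-call parity: C - P = S_0 * exp(-qT) - K * exp(-rT).
S_0 * exp(-qT) = 21.6800 * 1.00000000 = 21.68000000
K * exp(-rT) = 22.3200 * 0.97970870 = 21.86709811
C = P + S*exp(-qT) - K*exp(-rT)
C = 1.6289 + 21.68000000 - 21.86709811 = 1.4418

Answer: Call price = 1.4418


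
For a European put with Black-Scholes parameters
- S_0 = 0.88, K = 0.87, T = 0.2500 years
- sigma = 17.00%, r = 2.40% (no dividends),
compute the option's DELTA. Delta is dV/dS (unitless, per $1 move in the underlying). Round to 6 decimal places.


d1 = 0.2475434803; d2 = 0.1625434803
phi(d1) = 0.3869044868; exp(-qT) = 1.0000000000; exp(-rT) = 0.9940179641
N(-d1) = 0.4022438229
Delta = -exp(-qT) * N(-d1) = -1.0000000000 * 0.4022438229 = -0.402244

Answer: Delta = -0.402244


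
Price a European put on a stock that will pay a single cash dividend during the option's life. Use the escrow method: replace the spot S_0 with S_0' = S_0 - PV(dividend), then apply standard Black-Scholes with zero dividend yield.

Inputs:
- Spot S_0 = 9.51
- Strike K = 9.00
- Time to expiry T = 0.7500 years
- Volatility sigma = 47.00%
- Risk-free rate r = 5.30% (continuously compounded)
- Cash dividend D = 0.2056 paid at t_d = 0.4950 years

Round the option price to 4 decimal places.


PV(D) = D * exp(-r * t_d) = 0.2056 * 0.97410615 = 0.20027622
S_0' = S_0 - PV(D) = 9.5100 - 0.20027622 = 9.30972378
d1 = (ln(S_0'/K) + (r + sigma^2/2)*T) / (sigma*sqrt(T)) = 0.38429992
d2 = d1 - sigma*sqrt(T) = -0.02273201
exp(-rT) = 0.96102967
N(-d1) = 0.35037808; N(-d2) = 0.50906798
P = K * exp(-rT) * N(-d2) - S_0' * N(-d1) = 9.0000 * 0.96102967 * 0.50906798 - 9.30972378 * 0.35037808 = 1.1411

Answer: Price = 1.1411


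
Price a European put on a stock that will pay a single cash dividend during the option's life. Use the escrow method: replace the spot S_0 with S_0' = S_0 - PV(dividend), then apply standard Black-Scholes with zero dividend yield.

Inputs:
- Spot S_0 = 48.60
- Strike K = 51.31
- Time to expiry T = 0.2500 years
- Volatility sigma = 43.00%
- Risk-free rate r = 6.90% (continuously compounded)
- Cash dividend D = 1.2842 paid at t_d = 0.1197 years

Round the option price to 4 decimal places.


PV(D) = D * exp(-r * t_d) = 1.2842 * 0.99177471 = 1.27363709
S_0' = S_0 - PV(D) = 48.6000 - 1.27363709 = 47.32636291
d1 = (ln(S_0'/K) + (r + sigma^2/2)*T) / (sigma*sqrt(T)) = -0.18816590
d2 = d1 - sigma*sqrt(T) = -0.40316590
exp(-rT) = 0.98289793
N(-d1) = 0.57462670; N(-d2) = 0.65658691
P = K * exp(-rT) * N(-d2) - S_0' * N(-d1) = 51.3100 * 0.98289793 * 0.65658691 - 47.32636291 * 0.57462670 = 5.9183

Answer: Price = 5.9183


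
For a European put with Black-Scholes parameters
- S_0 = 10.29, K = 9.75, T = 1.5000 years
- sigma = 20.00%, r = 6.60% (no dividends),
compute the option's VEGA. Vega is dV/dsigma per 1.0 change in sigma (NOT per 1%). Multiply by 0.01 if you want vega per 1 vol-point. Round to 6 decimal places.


d1 = 0.7467076169; d2 = 0.5017586426
phi(d1) = 0.3018803097; exp(-qT) = 1.0000000000; exp(-rT) = 0.9057427080
Vega = S * exp(-qT) * phi(d1) * sqrt(T) = 10.2900 * 1.0000000000 * 0.3018803097 * 1.2247448714 = 3.804484

Answer: Vega = 3.804484


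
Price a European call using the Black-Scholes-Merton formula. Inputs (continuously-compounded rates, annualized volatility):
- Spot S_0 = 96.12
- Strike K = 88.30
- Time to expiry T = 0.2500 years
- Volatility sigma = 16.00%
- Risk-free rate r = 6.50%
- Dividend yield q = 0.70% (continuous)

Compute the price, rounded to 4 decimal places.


Answer: Price = 9.4507

Derivation:
d1 = (ln(S/K) + (r - q + 0.5*sigma^2) * T) / (sigma * sqrt(T)) = 1.28196629
d2 = d1 - sigma * sqrt(T) = 1.20196629
exp(-rT) = 0.98388132; exp(-qT) = 0.99825153
C = S_0 * exp(-qT) * N(d1) - K * exp(-rT) * N(d2)
N(d1) = 0.90007276; N(d2) = 0.88531171
C = 96.1200 * 0.99825153 * 0.90007276 - 88.3000 * 0.98388132 * 0.88531171 = 9.4507


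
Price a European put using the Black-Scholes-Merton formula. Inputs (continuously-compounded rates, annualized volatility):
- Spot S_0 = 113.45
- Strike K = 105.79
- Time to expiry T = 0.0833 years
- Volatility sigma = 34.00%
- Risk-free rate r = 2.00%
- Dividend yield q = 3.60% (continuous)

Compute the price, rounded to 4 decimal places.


Answer: Price = 1.5345

Derivation:
d1 = (ln(S/K) + (r - q + 0.5*sigma^2) * T) / (sigma * sqrt(T)) = 0.74786730
d2 = d1 - sigma * sqrt(T) = 0.64973739
exp(-rT) = 0.99833539; exp(-qT) = 0.99700569
P = K * exp(-rT) * N(-d2) - S_0 * exp(-qT) * N(-d1)
N(-d1) = 0.22727010; N(-d2) = 0.25793093
P = 105.7900 * 0.99833539 * 0.25793093 - 113.4500 * 0.99700569 * 0.22727010 = 1.5345


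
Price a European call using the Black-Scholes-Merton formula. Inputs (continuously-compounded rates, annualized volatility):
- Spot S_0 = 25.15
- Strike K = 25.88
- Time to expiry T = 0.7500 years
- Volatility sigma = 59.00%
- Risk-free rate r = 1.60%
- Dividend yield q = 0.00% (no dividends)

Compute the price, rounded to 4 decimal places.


d1 = (ln(S/K) + (r - q + 0.5*sigma^2) * T) / (sigma * sqrt(T)) = 0.22296470
d2 = d1 - sigma * sqrt(T) = -0.28799029
exp(-rT) = 0.98807171; exp(-qT) = 1.00000000
C = S_0 * exp(-qT) * N(d1) - K * exp(-rT) * N(d2)
N(d1) = 0.58821851; N(d2) = 0.38667709
C = 25.1500 * 1.00000000 * 0.58821851 - 25.8800 * 0.98807171 * 0.38667709 = 4.9059

Answer: Price = 4.9059


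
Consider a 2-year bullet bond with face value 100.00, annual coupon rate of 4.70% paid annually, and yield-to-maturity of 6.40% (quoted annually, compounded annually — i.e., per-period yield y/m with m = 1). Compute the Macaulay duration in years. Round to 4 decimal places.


Answer: Macaulay duration = 1.9544 years

Derivation:
Coupon per period c = face * coupon_rate / m = 4.700000
Periods per year m = 1; per-period yield y/m = 0.064000
Number of cashflows N = 2
Cashflows (t years, CF_t, discount factor 1/(1+y/m)^(m*t), PV):
  t = 1.0000: CF_t = 4.700000, DF = 0.939850, PV = 4.417293
  t = 2.0000: CF_t = 104.700000, DF = 0.883317, PV = 92.483323
Price P = sum_t PV_t = 96.900616
Macaulay numerator sum_t t * PV_t:
  t * PV_t at t = 1.0000: 4.417293
  t * PV_t at t = 2.0000: 184.966646
Macaulay duration D = (sum_t t * PV_t) / P = 189.383939 / 96.900616 = 1.954414


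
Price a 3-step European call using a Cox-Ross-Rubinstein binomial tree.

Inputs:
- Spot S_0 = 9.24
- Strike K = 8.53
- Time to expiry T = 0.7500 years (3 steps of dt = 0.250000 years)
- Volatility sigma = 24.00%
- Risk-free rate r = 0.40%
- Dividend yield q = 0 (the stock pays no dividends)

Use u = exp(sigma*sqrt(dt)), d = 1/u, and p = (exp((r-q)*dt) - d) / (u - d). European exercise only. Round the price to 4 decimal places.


dt = T/N = 0.250000
u = exp(sigma*sqrt(dt)) = 1.127497; d = 1/u = 0.886920
p = (exp((r-q)*dt) - d) / (u - d) = 0.474195
Discount per step: exp(-r*dt) = 0.999000
Stock lattice S(k, i) with i counting down-moves:
  k=0: S(0,0) = 9.2400
  k=1: S(1,0) = 10.4181; S(1,1) = 8.1951
  k=2: S(2,0) = 11.7463; S(2,1) = 9.2400; S(2,2) = 7.2684
  k=3: S(3,0) = 13.2440; S(3,1) = 10.4181; S(3,2) = 8.1951; S(3,3) = 6.4465
Terminal payoffs V(N, i) = max(S_T - K, 0):
  V(3,0) = 4.713964; V(3,1) = 1.888071; V(3,2) = 0.000000; V(3,3) = 0.000000
Backward induction: V(k, i) = exp(-r*dt) * [p * V(k+1, i) + (1-p) * V(k+1, i+1)].
  V(2,0) = exp(-r*dt) * [p*4.713964 + (1-p)*1.888071] = 3.224868
  V(2,1) = exp(-r*dt) * [p*1.888071 + (1-p)*0.000000] = 0.894418
  V(2,2) = exp(-r*dt) * [p*0.000000 + (1-p)*0.000000] = 0.000000
  V(1,0) = exp(-r*dt) * [p*3.224868 + (1-p)*0.894418] = 1.997507
  V(1,1) = exp(-r*dt) * [p*0.894418 + (1-p)*0.000000] = 0.423705
  V(0,0) = exp(-r*dt) * [p*1.997507 + (1-p)*0.423705] = 1.168824

Answer: Price = V(0,0) = 1.1688


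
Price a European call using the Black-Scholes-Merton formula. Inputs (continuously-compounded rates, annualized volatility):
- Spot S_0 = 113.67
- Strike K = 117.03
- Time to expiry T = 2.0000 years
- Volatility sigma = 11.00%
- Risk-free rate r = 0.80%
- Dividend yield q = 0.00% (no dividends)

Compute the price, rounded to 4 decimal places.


Answer: Price = 6.3679

Derivation:
d1 = (ln(S/K) + (r - q + 0.5*sigma^2) * T) / (sigma * sqrt(T)) = -0.00662622
d2 = d1 - sigma * sqrt(T) = -0.16218972
exp(-rT) = 0.98412732; exp(-qT) = 1.00000000
C = S_0 * exp(-qT) * N(d1) - K * exp(-rT) * N(d2)
N(d1) = 0.49735654; N(d2) = 0.43557823
C = 113.6700 * 1.00000000 * 0.49735654 - 117.0300 * 0.98412732 * 0.43557823 = 6.3679


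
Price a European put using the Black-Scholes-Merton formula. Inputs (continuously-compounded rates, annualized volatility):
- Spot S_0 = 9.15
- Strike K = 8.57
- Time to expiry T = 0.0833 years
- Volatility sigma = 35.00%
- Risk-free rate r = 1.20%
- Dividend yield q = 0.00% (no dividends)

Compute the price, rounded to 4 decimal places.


d1 = (ln(S/K) + (r - q + 0.5*sigma^2) * T) / (sigma * sqrt(T)) = 0.70867793
d2 = d1 - sigma * sqrt(T) = 0.60766184
exp(-rT) = 0.99900090; exp(-qT) = 1.00000000
P = K * exp(-rT) * N(-d2) - S_0 * exp(-qT) * N(-d1)
N(-d1) = 0.23926218; N(-d2) = 0.27170589
P = 8.5700 * 0.99900090 * 0.27170589 - 9.1500 * 1.00000000 * 0.23926218 = 0.1369

Answer: Price = 0.1369


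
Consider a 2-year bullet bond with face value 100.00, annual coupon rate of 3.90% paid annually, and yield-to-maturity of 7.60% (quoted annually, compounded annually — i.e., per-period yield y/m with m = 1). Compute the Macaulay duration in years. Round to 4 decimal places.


Answer: Macaulay duration = 1.9612 years

Derivation:
Coupon per period c = face * coupon_rate / m = 3.900000
Periods per year m = 1; per-period yield y/m = 0.076000
Number of cashflows N = 2
Cashflows (t years, CF_t, discount factor 1/(1+y/m)^(m*t), PV):
  t = 1.0000: CF_t = 3.900000, DF = 0.929368, PV = 3.624535
  t = 2.0000: CF_t = 103.900000, DF = 0.863725, PV = 89.741021
Price P = sum_t PV_t = 93.365556
Macaulay numerator sum_t t * PV_t:
  t * PV_t at t = 1.0000: 3.624535
  t * PV_t at t = 2.0000: 179.482041
Macaulay duration D = (sum_t t * PV_t) / P = 183.106577 / 93.365556 = 1.961179
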